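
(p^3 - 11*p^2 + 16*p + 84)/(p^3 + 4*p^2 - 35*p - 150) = (p^2 - 5*p - 14)/(p^2 + 10*p + 25)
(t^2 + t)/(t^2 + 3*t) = (t + 1)/(t + 3)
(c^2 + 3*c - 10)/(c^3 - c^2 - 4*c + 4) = (c + 5)/(c^2 + c - 2)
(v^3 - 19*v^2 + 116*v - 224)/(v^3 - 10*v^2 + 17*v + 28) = (v - 8)/(v + 1)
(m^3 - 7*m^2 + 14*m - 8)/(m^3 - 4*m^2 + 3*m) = (m^2 - 6*m + 8)/(m*(m - 3))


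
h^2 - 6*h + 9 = (h - 3)^2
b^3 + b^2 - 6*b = b*(b - 2)*(b + 3)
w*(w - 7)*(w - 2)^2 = w^4 - 11*w^3 + 32*w^2 - 28*w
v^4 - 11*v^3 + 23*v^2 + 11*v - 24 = (v - 8)*(v - 3)*(v - 1)*(v + 1)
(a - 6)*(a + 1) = a^2 - 5*a - 6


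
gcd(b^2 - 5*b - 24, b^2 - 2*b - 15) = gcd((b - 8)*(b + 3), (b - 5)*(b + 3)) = b + 3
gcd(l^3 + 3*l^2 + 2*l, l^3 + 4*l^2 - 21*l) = l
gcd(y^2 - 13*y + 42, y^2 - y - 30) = y - 6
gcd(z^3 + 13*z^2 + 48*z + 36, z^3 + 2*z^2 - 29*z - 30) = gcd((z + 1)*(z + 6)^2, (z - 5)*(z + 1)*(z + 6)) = z^2 + 7*z + 6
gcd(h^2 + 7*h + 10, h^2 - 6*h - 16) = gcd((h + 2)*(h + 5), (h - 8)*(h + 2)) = h + 2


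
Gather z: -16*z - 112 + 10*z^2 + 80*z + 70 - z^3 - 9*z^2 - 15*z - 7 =-z^3 + z^2 + 49*z - 49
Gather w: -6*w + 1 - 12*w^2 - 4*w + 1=-12*w^2 - 10*w + 2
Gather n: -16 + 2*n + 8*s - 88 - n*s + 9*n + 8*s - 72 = n*(11 - s) + 16*s - 176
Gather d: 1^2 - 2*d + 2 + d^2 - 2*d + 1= d^2 - 4*d + 4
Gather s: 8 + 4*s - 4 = 4*s + 4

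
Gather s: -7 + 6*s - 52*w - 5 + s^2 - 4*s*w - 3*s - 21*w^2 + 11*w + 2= s^2 + s*(3 - 4*w) - 21*w^2 - 41*w - 10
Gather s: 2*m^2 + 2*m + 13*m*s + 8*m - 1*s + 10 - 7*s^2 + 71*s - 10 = 2*m^2 + 10*m - 7*s^2 + s*(13*m + 70)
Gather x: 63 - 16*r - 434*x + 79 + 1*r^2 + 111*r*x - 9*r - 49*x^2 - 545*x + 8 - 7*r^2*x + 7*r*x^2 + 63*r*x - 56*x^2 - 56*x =r^2 - 25*r + x^2*(7*r - 105) + x*(-7*r^2 + 174*r - 1035) + 150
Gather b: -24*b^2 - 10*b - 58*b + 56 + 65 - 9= -24*b^2 - 68*b + 112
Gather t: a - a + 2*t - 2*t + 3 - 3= 0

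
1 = 1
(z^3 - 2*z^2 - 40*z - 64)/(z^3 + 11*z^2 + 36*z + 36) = (z^2 - 4*z - 32)/(z^2 + 9*z + 18)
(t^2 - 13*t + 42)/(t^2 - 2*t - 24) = (t - 7)/(t + 4)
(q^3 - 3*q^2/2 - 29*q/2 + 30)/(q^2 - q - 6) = (q^2 + 3*q/2 - 10)/(q + 2)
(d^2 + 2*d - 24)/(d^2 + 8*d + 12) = (d - 4)/(d + 2)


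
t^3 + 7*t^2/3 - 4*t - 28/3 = (t - 2)*(t + 2)*(t + 7/3)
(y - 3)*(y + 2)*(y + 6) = y^3 + 5*y^2 - 12*y - 36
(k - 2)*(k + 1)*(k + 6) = k^3 + 5*k^2 - 8*k - 12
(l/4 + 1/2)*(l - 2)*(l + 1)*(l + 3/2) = l^4/4 + 5*l^3/8 - 5*l^2/8 - 5*l/2 - 3/2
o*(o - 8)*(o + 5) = o^3 - 3*o^2 - 40*o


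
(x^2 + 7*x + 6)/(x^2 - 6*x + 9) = (x^2 + 7*x + 6)/(x^2 - 6*x + 9)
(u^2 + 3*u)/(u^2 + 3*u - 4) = u*(u + 3)/(u^2 + 3*u - 4)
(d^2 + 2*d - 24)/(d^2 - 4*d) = (d + 6)/d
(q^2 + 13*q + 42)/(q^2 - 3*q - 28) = (q^2 + 13*q + 42)/(q^2 - 3*q - 28)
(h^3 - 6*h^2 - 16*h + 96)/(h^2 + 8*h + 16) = (h^2 - 10*h + 24)/(h + 4)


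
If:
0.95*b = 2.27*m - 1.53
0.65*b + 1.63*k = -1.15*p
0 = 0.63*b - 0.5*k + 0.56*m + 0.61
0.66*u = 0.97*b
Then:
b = 0.680412371134021*u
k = 1.17624415277715*u + 1.97488986784141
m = 0.284754076025251*u + 0.674008810572687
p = -2.05177913935988*u - 2.79919172572304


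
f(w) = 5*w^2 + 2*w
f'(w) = 10*w + 2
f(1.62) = 16.36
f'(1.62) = 18.20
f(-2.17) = 19.20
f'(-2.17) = -19.70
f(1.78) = 19.40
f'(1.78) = 19.80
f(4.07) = 90.96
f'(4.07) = 42.70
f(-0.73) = 1.20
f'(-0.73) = -5.30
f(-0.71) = 1.10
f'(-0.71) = -5.10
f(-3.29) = 47.54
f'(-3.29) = -30.90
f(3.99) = 87.58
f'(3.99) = 41.90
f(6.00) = 192.00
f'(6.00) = 62.00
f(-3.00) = 39.00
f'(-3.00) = -28.00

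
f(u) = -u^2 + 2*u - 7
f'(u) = 2 - 2*u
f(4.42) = -17.70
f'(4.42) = -6.84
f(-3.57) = -26.88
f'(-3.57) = 9.14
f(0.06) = -6.88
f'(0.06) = 1.88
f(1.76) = -6.58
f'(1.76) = -1.52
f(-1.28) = -11.20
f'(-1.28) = 4.56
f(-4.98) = -41.76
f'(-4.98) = 11.96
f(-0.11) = -7.23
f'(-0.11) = 2.22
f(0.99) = -6.00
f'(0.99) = 0.02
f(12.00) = -127.00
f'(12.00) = -22.00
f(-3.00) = -22.00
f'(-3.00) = 8.00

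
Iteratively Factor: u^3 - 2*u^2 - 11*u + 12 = (u - 4)*(u^2 + 2*u - 3) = (u - 4)*(u - 1)*(u + 3)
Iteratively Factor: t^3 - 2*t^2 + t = (t - 1)*(t^2 - t) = (t - 1)^2*(t)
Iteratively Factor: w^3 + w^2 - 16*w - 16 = (w + 1)*(w^2 - 16) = (w + 1)*(w + 4)*(w - 4)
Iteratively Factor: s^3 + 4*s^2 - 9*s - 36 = (s + 3)*(s^2 + s - 12) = (s + 3)*(s + 4)*(s - 3)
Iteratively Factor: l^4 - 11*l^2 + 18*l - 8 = (l + 4)*(l^3 - 4*l^2 + 5*l - 2) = (l - 1)*(l + 4)*(l^2 - 3*l + 2) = (l - 1)^2*(l + 4)*(l - 2)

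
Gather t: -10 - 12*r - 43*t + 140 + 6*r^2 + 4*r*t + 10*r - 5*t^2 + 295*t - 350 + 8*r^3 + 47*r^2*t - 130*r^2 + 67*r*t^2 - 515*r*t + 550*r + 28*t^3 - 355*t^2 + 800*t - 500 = 8*r^3 - 124*r^2 + 548*r + 28*t^3 + t^2*(67*r - 360) + t*(47*r^2 - 511*r + 1052) - 720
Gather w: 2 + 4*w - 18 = 4*w - 16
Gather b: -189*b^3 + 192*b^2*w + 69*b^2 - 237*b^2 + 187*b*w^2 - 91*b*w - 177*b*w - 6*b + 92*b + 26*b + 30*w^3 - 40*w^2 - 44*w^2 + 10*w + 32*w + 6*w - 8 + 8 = -189*b^3 + b^2*(192*w - 168) + b*(187*w^2 - 268*w + 112) + 30*w^3 - 84*w^2 + 48*w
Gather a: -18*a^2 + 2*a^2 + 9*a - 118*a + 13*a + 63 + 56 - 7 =-16*a^2 - 96*a + 112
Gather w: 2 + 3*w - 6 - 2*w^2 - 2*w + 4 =-2*w^2 + w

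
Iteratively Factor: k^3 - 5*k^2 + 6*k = (k)*(k^2 - 5*k + 6) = k*(k - 2)*(k - 3)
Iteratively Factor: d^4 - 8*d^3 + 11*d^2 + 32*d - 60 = (d - 2)*(d^3 - 6*d^2 - d + 30) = (d - 3)*(d - 2)*(d^2 - 3*d - 10) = (d - 5)*(d - 3)*(d - 2)*(d + 2)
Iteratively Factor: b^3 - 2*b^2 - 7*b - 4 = (b + 1)*(b^2 - 3*b - 4) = (b + 1)^2*(b - 4)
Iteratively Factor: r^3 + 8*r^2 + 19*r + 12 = (r + 4)*(r^2 + 4*r + 3) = (r + 3)*(r + 4)*(r + 1)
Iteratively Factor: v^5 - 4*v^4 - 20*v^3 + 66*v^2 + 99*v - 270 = (v - 3)*(v^4 - v^3 - 23*v^2 - 3*v + 90) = (v - 3)*(v - 2)*(v^3 + v^2 - 21*v - 45) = (v - 5)*(v - 3)*(v - 2)*(v^2 + 6*v + 9) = (v - 5)*(v - 3)*(v - 2)*(v + 3)*(v + 3)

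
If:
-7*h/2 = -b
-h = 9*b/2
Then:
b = 0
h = 0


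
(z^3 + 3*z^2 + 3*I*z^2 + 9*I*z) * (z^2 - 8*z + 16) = z^5 - 5*z^4 + 3*I*z^4 - 8*z^3 - 15*I*z^3 + 48*z^2 - 24*I*z^2 + 144*I*z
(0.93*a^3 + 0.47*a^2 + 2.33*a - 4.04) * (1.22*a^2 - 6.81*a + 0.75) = 1.1346*a^5 - 5.7599*a^4 + 0.3394*a^3 - 20.4436*a^2 + 29.2599*a - 3.03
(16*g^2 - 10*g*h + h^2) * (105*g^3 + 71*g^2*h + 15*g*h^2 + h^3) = 1680*g^5 + 86*g^4*h - 365*g^3*h^2 - 63*g^2*h^3 + 5*g*h^4 + h^5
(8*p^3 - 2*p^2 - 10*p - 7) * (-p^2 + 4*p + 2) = -8*p^5 + 34*p^4 + 18*p^3 - 37*p^2 - 48*p - 14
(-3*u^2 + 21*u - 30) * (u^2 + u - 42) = -3*u^4 + 18*u^3 + 117*u^2 - 912*u + 1260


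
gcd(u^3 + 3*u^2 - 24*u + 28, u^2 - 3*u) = 1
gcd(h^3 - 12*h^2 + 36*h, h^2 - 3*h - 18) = h - 6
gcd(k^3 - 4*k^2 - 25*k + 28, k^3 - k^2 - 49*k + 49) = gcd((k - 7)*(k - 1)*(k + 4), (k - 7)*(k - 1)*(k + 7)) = k^2 - 8*k + 7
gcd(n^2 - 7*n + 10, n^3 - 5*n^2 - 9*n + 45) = n - 5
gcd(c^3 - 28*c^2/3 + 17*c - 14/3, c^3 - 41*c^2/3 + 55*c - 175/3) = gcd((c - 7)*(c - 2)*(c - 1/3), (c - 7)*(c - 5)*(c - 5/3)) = c - 7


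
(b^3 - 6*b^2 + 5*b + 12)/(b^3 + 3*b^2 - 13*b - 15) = (b - 4)/(b + 5)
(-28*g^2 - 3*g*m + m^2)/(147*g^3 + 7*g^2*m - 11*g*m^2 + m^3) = (-4*g - m)/(21*g^2 + 4*g*m - m^2)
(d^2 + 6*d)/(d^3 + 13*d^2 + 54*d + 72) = d/(d^2 + 7*d + 12)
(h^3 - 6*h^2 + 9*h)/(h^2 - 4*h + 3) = h*(h - 3)/(h - 1)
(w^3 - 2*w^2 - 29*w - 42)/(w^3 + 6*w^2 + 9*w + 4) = (w^3 - 2*w^2 - 29*w - 42)/(w^3 + 6*w^2 + 9*w + 4)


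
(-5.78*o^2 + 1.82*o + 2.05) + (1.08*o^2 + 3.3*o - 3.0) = -4.7*o^2 + 5.12*o - 0.95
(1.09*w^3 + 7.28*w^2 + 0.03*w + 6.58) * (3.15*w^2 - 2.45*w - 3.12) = 3.4335*w^5 + 20.2615*w^4 - 21.1423*w^3 - 2.0601*w^2 - 16.2146*w - 20.5296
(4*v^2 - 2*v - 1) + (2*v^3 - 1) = 2*v^3 + 4*v^2 - 2*v - 2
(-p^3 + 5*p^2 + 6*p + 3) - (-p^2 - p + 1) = -p^3 + 6*p^2 + 7*p + 2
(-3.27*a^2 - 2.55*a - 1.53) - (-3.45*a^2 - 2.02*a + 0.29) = 0.18*a^2 - 0.53*a - 1.82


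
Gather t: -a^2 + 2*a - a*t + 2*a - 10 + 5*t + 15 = -a^2 + 4*a + t*(5 - a) + 5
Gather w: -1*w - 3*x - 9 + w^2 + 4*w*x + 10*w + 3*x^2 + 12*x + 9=w^2 + w*(4*x + 9) + 3*x^2 + 9*x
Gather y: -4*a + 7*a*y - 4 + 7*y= -4*a + y*(7*a + 7) - 4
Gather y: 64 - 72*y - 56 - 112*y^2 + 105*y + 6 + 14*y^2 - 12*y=-98*y^2 + 21*y + 14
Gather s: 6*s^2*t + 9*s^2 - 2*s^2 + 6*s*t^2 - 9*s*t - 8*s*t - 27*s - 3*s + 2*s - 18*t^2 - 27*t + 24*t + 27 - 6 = s^2*(6*t + 7) + s*(6*t^2 - 17*t - 28) - 18*t^2 - 3*t + 21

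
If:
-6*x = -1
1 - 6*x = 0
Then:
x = 1/6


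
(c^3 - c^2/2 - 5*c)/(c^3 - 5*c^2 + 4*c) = (c^2 - c/2 - 5)/(c^2 - 5*c + 4)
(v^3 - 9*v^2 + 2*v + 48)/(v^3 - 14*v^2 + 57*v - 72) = (v + 2)/(v - 3)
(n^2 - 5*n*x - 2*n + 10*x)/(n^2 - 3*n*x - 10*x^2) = (n - 2)/(n + 2*x)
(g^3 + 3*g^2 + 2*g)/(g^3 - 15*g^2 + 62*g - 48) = g*(g^2 + 3*g + 2)/(g^3 - 15*g^2 + 62*g - 48)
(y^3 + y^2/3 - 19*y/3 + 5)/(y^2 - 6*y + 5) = (y^2 + 4*y/3 - 5)/(y - 5)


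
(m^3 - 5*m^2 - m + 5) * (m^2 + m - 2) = m^5 - 4*m^4 - 8*m^3 + 14*m^2 + 7*m - 10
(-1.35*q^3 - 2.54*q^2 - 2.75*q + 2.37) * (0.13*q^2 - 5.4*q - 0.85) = -0.1755*q^5 + 6.9598*q^4 + 14.506*q^3 + 17.3171*q^2 - 10.4605*q - 2.0145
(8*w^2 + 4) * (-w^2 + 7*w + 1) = -8*w^4 + 56*w^3 + 4*w^2 + 28*w + 4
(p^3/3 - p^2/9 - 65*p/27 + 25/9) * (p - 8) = p^4/3 - 25*p^3/9 - 41*p^2/27 + 595*p/27 - 200/9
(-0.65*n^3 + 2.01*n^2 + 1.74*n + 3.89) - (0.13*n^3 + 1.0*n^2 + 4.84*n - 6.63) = -0.78*n^3 + 1.01*n^2 - 3.1*n + 10.52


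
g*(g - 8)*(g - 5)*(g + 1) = g^4 - 12*g^3 + 27*g^2 + 40*g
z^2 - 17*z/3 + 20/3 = (z - 4)*(z - 5/3)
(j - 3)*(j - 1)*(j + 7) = j^3 + 3*j^2 - 25*j + 21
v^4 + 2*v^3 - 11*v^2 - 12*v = v*(v - 3)*(v + 1)*(v + 4)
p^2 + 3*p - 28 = (p - 4)*(p + 7)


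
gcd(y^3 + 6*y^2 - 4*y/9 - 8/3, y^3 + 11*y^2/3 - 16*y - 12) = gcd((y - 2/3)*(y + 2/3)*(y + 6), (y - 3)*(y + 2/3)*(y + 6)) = y^2 + 20*y/3 + 4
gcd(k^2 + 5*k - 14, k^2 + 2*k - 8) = k - 2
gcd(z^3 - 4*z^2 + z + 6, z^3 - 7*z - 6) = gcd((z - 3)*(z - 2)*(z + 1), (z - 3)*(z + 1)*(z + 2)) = z^2 - 2*z - 3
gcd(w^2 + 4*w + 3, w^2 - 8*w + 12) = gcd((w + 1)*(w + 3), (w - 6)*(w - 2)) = 1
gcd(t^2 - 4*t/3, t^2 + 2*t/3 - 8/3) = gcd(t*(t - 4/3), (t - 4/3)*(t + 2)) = t - 4/3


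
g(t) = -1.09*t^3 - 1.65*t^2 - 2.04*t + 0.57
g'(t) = -3.27*t^2 - 3.3*t - 2.04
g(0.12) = 0.30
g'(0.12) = -2.48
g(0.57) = -1.33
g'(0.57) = -4.98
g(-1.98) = 6.60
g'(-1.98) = -8.33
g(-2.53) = 12.82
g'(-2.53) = -14.62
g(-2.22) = 8.89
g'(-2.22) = -10.83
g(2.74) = -39.83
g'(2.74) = -35.63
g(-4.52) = 76.74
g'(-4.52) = -53.93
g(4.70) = -158.63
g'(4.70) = -89.78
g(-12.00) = 1670.97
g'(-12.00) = -433.32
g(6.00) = -306.51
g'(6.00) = -139.56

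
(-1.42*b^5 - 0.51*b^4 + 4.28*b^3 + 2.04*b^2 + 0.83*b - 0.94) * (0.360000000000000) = -0.5112*b^5 - 0.1836*b^4 + 1.5408*b^3 + 0.7344*b^2 + 0.2988*b - 0.3384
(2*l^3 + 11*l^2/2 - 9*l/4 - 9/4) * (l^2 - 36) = 2*l^5 + 11*l^4/2 - 297*l^3/4 - 801*l^2/4 + 81*l + 81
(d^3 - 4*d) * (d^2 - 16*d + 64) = d^5 - 16*d^4 + 60*d^3 + 64*d^2 - 256*d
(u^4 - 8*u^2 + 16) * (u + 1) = u^5 + u^4 - 8*u^3 - 8*u^2 + 16*u + 16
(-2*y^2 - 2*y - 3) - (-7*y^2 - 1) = 5*y^2 - 2*y - 2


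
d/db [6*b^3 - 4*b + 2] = 18*b^2 - 4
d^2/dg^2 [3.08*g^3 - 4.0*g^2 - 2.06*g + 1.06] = 18.48*g - 8.0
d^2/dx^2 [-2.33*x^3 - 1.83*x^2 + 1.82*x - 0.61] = -13.98*x - 3.66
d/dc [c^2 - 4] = 2*c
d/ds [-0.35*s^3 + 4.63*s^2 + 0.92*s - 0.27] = -1.05*s^2 + 9.26*s + 0.92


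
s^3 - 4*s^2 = s^2*(s - 4)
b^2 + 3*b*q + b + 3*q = (b + 1)*(b + 3*q)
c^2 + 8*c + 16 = (c + 4)^2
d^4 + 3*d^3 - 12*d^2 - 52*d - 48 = (d - 4)*(d + 2)^2*(d + 3)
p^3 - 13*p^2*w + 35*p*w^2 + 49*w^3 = (p - 7*w)^2*(p + w)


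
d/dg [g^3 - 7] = 3*g^2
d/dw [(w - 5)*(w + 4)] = 2*w - 1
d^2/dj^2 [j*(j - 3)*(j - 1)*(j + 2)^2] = 20*j^3 - 54*j - 8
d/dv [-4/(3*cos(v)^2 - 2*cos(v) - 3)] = 8*(1 - 3*cos(v))*sin(v)/(3*sin(v)^2 + 2*cos(v))^2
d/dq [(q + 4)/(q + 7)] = 3/(q + 7)^2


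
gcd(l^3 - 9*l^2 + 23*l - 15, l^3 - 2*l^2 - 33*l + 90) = l^2 - 8*l + 15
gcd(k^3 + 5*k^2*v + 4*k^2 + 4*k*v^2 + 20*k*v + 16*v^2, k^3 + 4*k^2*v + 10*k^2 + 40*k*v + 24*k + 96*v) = k^2 + 4*k*v + 4*k + 16*v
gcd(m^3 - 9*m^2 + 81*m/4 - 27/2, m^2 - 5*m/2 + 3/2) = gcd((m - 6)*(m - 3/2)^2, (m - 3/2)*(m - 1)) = m - 3/2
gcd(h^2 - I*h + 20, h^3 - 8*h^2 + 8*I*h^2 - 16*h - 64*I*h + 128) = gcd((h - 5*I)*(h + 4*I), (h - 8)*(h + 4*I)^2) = h + 4*I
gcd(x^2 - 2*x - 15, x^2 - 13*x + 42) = 1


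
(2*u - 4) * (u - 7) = 2*u^2 - 18*u + 28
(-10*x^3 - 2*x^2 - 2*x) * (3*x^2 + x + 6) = -30*x^5 - 16*x^4 - 68*x^3 - 14*x^2 - 12*x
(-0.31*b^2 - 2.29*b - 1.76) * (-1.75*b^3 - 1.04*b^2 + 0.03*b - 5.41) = 0.5425*b^5 + 4.3299*b^4 + 5.4523*b^3 + 3.4388*b^2 + 12.3361*b + 9.5216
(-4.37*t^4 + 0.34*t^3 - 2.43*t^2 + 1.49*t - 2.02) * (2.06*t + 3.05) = -9.0022*t^5 - 12.6281*t^4 - 3.9688*t^3 - 4.3421*t^2 + 0.383299999999999*t - 6.161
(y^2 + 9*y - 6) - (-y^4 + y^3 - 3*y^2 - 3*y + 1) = y^4 - y^3 + 4*y^2 + 12*y - 7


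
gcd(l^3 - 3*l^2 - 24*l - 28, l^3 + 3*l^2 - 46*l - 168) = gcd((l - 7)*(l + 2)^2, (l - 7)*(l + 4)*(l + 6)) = l - 7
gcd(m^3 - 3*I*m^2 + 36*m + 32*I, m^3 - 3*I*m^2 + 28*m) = m + 4*I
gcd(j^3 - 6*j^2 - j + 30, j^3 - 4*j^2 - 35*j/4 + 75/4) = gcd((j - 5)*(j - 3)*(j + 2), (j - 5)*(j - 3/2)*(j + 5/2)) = j - 5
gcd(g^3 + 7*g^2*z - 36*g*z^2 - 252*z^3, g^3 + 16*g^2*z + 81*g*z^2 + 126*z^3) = g^2 + 13*g*z + 42*z^2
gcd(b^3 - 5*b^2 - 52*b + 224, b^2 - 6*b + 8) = b - 4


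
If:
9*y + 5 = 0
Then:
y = -5/9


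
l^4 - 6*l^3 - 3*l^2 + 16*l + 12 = (l - 6)*(l - 2)*(l + 1)^2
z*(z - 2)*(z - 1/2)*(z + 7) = z^4 + 9*z^3/2 - 33*z^2/2 + 7*z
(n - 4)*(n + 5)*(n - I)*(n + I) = n^4 + n^3 - 19*n^2 + n - 20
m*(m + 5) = m^2 + 5*m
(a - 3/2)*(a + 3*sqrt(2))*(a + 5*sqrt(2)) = a^3 - 3*a^2/2 + 8*sqrt(2)*a^2 - 12*sqrt(2)*a + 30*a - 45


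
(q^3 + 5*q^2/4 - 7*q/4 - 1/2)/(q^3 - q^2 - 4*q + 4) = (q + 1/4)/(q - 2)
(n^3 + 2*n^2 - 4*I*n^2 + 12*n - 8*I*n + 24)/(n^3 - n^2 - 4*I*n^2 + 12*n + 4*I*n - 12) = (n + 2)/(n - 1)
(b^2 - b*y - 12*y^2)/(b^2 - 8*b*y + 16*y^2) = (-b - 3*y)/(-b + 4*y)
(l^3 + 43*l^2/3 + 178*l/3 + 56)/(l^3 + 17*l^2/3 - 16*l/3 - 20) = (3*l^2 + 25*l + 28)/(3*l^2 - l - 10)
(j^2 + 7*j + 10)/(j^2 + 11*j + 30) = (j + 2)/(j + 6)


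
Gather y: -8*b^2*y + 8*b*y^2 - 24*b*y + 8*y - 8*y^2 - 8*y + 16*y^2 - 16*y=y^2*(8*b + 8) + y*(-8*b^2 - 24*b - 16)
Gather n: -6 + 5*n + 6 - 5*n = 0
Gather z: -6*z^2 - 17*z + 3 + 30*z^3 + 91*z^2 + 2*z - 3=30*z^3 + 85*z^2 - 15*z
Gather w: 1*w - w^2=-w^2 + w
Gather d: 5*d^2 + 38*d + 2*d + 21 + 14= 5*d^2 + 40*d + 35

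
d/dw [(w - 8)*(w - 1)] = 2*w - 9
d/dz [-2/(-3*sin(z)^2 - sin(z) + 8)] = -2*(6*sin(z) + 1)*cos(z)/(3*sin(z)^2 + sin(z) - 8)^2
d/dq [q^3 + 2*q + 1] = 3*q^2 + 2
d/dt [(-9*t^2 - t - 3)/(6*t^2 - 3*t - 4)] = (33*t^2 + 108*t - 5)/(36*t^4 - 36*t^3 - 39*t^2 + 24*t + 16)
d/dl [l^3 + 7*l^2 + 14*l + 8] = 3*l^2 + 14*l + 14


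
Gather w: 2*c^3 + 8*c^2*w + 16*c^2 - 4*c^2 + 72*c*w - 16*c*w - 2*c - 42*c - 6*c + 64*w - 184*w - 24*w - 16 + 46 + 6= 2*c^3 + 12*c^2 - 50*c + w*(8*c^2 + 56*c - 144) + 36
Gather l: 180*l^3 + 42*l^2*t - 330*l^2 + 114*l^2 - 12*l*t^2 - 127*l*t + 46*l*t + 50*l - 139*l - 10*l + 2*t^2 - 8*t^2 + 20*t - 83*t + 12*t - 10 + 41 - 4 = 180*l^3 + l^2*(42*t - 216) + l*(-12*t^2 - 81*t - 99) - 6*t^2 - 51*t + 27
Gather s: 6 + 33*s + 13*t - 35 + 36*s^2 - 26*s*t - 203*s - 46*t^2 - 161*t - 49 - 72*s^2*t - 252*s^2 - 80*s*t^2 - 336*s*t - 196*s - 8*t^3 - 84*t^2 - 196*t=s^2*(-72*t - 216) + s*(-80*t^2 - 362*t - 366) - 8*t^3 - 130*t^2 - 344*t - 78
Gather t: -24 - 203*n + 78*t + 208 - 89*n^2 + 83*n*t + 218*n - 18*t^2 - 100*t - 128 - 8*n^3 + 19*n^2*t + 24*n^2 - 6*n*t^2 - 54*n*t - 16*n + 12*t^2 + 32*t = -8*n^3 - 65*n^2 - n + t^2*(-6*n - 6) + t*(19*n^2 + 29*n + 10) + 56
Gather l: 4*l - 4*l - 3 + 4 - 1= 0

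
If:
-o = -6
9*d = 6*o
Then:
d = 4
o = 6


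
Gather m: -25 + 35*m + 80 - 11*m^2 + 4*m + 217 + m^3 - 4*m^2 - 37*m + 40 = m^3 - 15*m^2 + 2*m + 312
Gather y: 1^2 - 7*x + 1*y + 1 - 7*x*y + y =-7*x + y*(2 - 7*x) + 2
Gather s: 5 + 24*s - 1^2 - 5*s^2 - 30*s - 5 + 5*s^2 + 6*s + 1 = 0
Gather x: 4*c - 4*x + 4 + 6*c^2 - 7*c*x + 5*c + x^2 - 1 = 6*c^2 + 9*c + x^2 + x*(-7*c - 4) + 3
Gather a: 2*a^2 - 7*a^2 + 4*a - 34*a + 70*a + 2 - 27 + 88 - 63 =-5*a^2 + 40*a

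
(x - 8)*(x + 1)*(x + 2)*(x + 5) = x^4 - 47*x^2 - 126*x - 80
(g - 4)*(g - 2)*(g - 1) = g^3 - 7*g^2 + 14*g - 8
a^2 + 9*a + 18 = (a + 3)*(a + 6)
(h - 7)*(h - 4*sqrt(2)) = h^2 - 7*h - 4*sqrt(2)*h + 28*sqrt(2)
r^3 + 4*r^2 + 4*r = r*(r + 2)^2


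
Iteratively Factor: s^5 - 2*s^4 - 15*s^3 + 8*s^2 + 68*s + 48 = (s + 2)*(s^4 - 4*s^3 - 7*s^2 + 22*s + 24) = (s + 1)*(s + 2)*(s^3 - 5*s^2 - 2*s + 24) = (s - 4)*(s + 1)*(s + 2)*(s^2 - s - 6) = (s - 4)*(s - 3)*(s + 1)*(s + 2)*(s + 2)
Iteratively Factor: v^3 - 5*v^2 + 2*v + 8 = (v - 4)*(v^2 - v - 2) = (v - 4)*(v - 2)*(v + 1)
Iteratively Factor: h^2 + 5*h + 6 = (h + 3)*(h + 2)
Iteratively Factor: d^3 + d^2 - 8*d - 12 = (d + 2)*(d^2 - d - 6) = (d + 2)^2*(d - 3)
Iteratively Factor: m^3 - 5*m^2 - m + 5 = (m + 1)*(m^2 - 6*m + 5) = (m - 1)*(m + 1)*(m - 5)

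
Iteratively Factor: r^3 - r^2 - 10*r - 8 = (r + 1)*(r^2 - 2*r - 8) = (r + 1)*(r + 2)*(r - 4)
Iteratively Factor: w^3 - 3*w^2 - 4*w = (w - 4)*(w^2 + w) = (w - 4)*(w + 1)*(w)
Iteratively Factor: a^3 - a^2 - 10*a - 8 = (a + 1)*(a^2 - 2*a - 8) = (a - 4)*(a + 1)*(a + 2)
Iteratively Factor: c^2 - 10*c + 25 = (c - 5)*(c - 5)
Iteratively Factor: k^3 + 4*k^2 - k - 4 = (k + 4)*(k^2 - 1) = (k + 1)*(k + 4)*(k - 1)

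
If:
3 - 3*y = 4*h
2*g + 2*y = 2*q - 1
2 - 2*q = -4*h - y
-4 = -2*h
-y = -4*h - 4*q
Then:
No Solution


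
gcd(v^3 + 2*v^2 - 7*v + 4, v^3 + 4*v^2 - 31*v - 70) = 1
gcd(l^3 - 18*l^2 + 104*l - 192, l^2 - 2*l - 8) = l - 4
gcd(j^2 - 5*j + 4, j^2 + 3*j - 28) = j - 4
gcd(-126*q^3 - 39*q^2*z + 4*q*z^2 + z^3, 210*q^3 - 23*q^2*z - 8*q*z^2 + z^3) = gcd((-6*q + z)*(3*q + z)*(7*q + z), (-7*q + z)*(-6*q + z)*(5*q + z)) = -6*q + z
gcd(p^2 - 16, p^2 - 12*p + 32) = p - 4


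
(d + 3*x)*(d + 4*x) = d^2 + 7*d*x + 12*x^2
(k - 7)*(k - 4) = k^2 - 11*k + 28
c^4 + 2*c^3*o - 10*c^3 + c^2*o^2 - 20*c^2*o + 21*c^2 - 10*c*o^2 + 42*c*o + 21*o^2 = (c - 7)*(c - 3)*(c + o)^2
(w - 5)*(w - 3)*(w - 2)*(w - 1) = w^4 - 11*w^3 + 41*w^2 - 61*w + 30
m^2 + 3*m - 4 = (m - 1)*(m + 4)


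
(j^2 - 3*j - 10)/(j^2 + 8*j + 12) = (j - 5)/(j + 6)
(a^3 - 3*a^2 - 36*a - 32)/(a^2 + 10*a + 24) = (a^2 - 7*a - 8)/(a + 6)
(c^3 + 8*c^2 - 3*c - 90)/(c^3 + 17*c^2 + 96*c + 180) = (c - 3)/(c + 6)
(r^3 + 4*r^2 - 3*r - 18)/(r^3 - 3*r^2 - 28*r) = (-r^3 - 4*r^2 + 3*r + 18)/(r*(-r^2 + 3*r + 28))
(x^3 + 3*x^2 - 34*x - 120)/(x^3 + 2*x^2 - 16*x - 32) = (x^2 - x - 30)/(x^2 - 2*x - 8)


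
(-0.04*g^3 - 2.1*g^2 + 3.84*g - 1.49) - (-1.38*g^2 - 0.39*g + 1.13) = -0.04*g^3 - 0.72*g^2 + 4.23*g - 2.62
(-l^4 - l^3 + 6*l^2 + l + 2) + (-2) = -l^4 - l^3 + 6*l^2 + l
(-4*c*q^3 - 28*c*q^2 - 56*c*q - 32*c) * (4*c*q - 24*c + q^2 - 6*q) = -16*c^2*q^4 - 16*c^2*q^3 + 448*c^2*q^2 + 1216*c^2*q + 768*c^2 - 4*c*q^5 - 4*c*q^4 + 112*c*q^3 + 304*c*q^2 + 192*c*q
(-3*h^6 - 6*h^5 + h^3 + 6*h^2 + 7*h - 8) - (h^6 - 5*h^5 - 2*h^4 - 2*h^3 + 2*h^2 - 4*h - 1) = -4*h^6 - h^5 + 2*h^4 + 3*h^3 + 4*h^2 + 11*h - 7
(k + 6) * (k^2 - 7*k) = k^3 - k^2 - 42*k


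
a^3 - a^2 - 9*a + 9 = (a - 3)*(a - 1)*(a + 3)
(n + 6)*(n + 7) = n^2 + 13*n + 42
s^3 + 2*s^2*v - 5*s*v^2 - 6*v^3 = (s - 2*v)*(s + v)*(s + 3*v)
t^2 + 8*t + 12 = (t + 2)*(t + 6)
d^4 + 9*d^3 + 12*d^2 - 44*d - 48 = (d - 2)*(d + 1)*(d + 4)*(d + 6)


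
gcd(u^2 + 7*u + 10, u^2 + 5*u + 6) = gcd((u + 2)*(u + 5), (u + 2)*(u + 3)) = u + 2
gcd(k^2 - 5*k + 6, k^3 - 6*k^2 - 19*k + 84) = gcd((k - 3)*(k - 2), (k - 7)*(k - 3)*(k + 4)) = k - 3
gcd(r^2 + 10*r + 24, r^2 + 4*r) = r + 4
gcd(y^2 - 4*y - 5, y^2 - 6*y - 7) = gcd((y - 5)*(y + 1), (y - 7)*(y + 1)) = y + 1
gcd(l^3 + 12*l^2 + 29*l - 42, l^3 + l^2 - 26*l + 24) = l^2 + 5*l - 6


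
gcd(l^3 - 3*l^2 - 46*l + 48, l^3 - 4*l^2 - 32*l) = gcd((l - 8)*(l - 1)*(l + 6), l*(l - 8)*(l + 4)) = l - 8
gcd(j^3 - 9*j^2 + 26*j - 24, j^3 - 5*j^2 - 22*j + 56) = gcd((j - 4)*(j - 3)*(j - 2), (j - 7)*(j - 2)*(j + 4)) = j - 2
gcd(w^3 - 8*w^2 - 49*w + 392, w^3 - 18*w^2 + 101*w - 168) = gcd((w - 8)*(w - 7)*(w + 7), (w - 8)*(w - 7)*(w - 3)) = w^2 - 15*w + 56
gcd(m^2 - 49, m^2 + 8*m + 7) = m + 7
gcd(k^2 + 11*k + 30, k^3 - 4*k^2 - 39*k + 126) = k + 6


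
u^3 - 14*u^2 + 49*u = u*(u - 7)^2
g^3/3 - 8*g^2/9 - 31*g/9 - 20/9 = (g/3 + 1/3)*(g - 5)*(g + 4/3)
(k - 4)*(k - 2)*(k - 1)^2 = k^4 - 8*k^3 + 21*k^2 - 22*k + 8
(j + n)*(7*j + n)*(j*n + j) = 7*j^3*n + 7*j^3 + 8*j^2*n^2 + 8*j^2*n + j*n^3 + j*n^2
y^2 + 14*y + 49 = (y + 7)^2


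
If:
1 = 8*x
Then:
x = 1/8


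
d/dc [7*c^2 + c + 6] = 14*c + 1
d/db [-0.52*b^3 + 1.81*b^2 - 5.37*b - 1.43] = -1.56*b^2 + 3.62*b - 5.37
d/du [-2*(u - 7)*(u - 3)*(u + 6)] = -6*u^2 + 16*u + 78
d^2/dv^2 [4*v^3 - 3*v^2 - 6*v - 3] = 24*v - 6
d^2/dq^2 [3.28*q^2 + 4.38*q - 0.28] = 6.56000000000000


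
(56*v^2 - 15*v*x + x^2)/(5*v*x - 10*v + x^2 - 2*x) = (56*v^2 - 15*v*x + x^2)/(5*v*x - 10*v + x^2 - 2*x)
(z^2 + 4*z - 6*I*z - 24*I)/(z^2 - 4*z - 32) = (z - 6*I)/(z - 8)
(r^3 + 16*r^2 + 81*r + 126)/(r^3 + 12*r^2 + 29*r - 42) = (r + 3)/(r - 1)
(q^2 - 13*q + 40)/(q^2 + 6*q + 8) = (q^2 - 13*q + 40)/(q^2 + 6*q + 8)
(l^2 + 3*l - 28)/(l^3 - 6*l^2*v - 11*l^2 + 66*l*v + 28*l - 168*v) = (-l - 7)/(-l^2 + 6*l*v + 7*l - 42*v)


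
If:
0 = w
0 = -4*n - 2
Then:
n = -1/2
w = 0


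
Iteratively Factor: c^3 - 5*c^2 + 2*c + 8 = (c + 1)*(c^2 - 6*c + 8) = (c - 2)*(c + 1)*(c - 4)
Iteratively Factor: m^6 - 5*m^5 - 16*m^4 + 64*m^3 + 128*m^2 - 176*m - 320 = (m - 2)*(m^5 - 3*m^4 - 22*m^3 + 20*m^2 + 168*m + 160) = (m - 2)*(m + 2)*(m^4 - 5*m^3 - 12*m^2 + 44*m + 80) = (m - 5)*(m - 2)*(m + 2)*(m^3 - 12*m - 16) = (m - 5)*(m - 2)*(m + 2)^2*(m^2 - 2*m - 8) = (m - 5)*(m - 2)*(m + 2)^3*(m - 4)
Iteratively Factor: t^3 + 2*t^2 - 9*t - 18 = (t + 3)*(t^2 - t - 6) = (t + 2)*(t + 3)*(t - 3)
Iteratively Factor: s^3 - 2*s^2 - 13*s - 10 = (s + 2)*(s^2 - 4*s - 5) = (s + 1)*(s + 2)*(s - 5)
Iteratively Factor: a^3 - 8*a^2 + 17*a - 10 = (a - 2)*(a^2 - 6*a + 5) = (a - 5)*(a - 2)*(a - 1)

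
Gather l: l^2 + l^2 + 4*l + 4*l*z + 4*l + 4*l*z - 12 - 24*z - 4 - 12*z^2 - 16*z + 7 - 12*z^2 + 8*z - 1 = 2*l^2 + l*(8*z + 8) - 24*z^2 - 32*z - 10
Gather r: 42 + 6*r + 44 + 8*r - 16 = 14*r + 70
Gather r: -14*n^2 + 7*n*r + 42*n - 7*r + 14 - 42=-14*n^2 + 42*n + r*(7*n - 7) - 28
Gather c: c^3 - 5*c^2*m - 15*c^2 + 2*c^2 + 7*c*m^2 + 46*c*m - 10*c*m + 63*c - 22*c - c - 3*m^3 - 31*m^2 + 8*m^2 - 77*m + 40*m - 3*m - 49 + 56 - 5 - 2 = c^3 + c^2*(-5*m - 13) + c*(7*m^2 + 36*m + 40) - 3*m^3 - 23*m^2 - 40*m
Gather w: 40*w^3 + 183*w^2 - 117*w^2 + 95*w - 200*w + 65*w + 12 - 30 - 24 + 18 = 40*w^3 + 66*w^2 - 40*w - 24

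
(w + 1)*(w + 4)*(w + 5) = w^3 + 10*w^2 + 29*w + 20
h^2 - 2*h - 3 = (h - 3)*(h + 1)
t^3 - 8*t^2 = t^2*(t - 8)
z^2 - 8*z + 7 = (z - 7)*(z - 1)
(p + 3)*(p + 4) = p^2 + 7*p + 12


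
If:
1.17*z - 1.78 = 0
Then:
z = 1.52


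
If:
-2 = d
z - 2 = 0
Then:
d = -2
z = 2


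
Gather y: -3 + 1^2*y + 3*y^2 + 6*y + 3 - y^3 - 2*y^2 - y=-y^3 + y^2 + 6*y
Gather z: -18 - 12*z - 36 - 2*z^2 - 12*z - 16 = -2*z^2 - 24*z - 70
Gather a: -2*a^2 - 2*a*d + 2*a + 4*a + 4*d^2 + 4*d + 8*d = -2*a^2 + a*(6 - 2*d) + 4*d^2 + 12*d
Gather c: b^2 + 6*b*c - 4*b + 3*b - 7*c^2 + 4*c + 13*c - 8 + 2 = b^2 - b - 7*c^2 + c*(6*b + 17) - 6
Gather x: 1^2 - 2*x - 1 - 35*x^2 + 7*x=-35*x^2 + 5*x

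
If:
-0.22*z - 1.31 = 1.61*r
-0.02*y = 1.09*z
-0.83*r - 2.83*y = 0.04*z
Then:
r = -0.81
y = 0.24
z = -0.00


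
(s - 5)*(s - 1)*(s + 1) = s^3 - 5*s^2 - s + 5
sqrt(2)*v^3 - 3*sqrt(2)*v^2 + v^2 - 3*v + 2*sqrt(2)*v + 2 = (v - 2)*(v - 1)*(sqrt(2)*v + 1)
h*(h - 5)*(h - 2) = h^3 - 7*h^2 + 10*h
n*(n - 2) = n^2 - 2*n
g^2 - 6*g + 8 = (g - 4)*(g - 2)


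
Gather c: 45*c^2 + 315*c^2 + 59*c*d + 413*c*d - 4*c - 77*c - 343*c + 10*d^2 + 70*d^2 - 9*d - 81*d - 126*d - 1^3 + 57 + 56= 360*c^2 + c*(472*d - 424) + 80*d^2 - 216*d + 112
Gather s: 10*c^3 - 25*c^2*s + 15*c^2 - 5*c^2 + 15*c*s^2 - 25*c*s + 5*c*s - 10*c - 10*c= 10*c^3 + 10*c^2 + 15*c*s^2 - 20*c + s*(-25*c^2 - 20*c)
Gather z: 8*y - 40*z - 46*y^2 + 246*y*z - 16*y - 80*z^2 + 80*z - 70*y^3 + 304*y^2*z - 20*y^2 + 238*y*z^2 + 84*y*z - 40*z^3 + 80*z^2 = -70*y^3 - 66*y^2 + 238*y*z^2 - 8*y - 40*z^3 + z*(304*y^2 + 330*y + 40)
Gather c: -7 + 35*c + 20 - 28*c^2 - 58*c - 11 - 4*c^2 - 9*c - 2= -32*c^2 - 32*c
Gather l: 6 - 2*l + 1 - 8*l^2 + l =-8*l^2 - l + 7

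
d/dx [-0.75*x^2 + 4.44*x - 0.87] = 4.44 - 1.5*x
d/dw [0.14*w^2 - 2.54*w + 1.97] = 0.28*w - 2.54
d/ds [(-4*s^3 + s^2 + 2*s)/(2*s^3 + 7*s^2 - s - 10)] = 5*(-6*s^4 + 21*s^2 - 4*s - 4)/(4*s^6 + 28*s^5 + 45*s^4 - 54*s^3 - 139*s^2 + 20*s + 100)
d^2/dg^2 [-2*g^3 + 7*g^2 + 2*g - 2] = 14 - 12*g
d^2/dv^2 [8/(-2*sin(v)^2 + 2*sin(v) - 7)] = 16*(8*sin(v)^4 - 6*sin(v)^3 - 38*sin(v)^2 + 19*sin(v) + 10)/(-2*sin(v) - cos(2*v) + 8)^3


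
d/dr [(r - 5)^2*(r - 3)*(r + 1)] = 4*r^3 - 36*r^2 + 84*r - 20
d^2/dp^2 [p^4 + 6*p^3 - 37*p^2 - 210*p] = 12*p^2 + 36*p - 74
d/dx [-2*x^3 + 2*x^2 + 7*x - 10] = -6*x^2 + 4*x + 7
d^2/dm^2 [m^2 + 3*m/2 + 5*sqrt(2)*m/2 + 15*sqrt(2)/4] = 2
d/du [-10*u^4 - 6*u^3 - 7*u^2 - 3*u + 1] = -40*u^3 - 18*u^2 - 14*u - 3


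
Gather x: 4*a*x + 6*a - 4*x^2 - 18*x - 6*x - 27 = 6*a - 4*x^2 + x*(4*a - 24) - 27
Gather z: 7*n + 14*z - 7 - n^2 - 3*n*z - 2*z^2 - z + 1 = -n^2 + 7*n - 2*z^2 + z*(13 - 3*n) - 6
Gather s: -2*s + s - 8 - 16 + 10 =-s - 14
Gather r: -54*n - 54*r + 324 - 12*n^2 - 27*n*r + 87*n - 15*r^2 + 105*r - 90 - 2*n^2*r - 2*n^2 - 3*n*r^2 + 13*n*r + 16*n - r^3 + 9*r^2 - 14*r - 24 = -14*n^2 + 49*n - r^3 + r^2*(-3*n - 6) + r*(-2*n^2 - 14*n + 37) + 210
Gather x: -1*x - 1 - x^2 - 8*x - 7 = -x^2 - 9*x - 8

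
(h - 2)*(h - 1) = h^2 - 3*h + 2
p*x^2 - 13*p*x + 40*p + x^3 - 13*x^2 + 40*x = (p + x)*(x - 8)*(x - 5)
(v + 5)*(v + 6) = v^2 + 11*v + 30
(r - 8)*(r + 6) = r^2 - 2*r - 48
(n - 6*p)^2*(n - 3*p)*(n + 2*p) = n^4 - 13*n^3*p + 42*n^2*p^2 + 36*n*p^3 - 216*p^4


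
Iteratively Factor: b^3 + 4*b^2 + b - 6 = (b + 2)*(b^2 + 2*b - 3) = (b - 1)*(b + 2)*(b + 3)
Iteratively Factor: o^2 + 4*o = (o)*(o + 4)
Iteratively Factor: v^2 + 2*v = (v + 2)*(v)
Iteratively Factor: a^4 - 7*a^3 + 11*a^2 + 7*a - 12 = (a - 4)*(a^3 - 3*a^2 - a + 3) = (a - 4)*(a - 1)*(a^2 - 2*a - 3) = (a - 4)*(a - 1)*(a + 1)*(a - 3)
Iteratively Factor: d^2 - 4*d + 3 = (d - 1)*(d - 3)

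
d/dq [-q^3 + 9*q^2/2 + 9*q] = -3*q^2 + 9*q + 9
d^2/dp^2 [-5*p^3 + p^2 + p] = 2 - 30*p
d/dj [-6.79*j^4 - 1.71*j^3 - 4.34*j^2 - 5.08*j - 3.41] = -27.16*j^3 - 5.13*j^2 - 8.68*j - 5.08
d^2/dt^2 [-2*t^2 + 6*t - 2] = -4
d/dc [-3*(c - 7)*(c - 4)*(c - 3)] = -9*c^2 + 84*c - 183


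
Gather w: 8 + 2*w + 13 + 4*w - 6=6*w + 15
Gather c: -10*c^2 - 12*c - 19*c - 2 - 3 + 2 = -10*c^2 - 31*c - 3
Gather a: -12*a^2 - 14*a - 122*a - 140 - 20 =-12*a^2 - 136*a - 160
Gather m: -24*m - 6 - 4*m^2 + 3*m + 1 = -4*m^2 - 21*m - 5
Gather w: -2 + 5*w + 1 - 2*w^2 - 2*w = -2*w^2 + 3*w - 1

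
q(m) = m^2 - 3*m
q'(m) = 2*m - 3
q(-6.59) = 63.20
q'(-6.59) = -16.18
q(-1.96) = 9.72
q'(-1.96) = -6.92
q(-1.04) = 4.20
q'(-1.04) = -5.08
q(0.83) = -1.80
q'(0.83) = -1.34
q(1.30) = -2.21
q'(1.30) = -0.40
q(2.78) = -0.61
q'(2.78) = 2.56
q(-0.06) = 0.18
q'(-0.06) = -3.12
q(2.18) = -1.79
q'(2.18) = 1.36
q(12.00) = 108.00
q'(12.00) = 21.00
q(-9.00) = 108.00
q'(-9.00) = -21.00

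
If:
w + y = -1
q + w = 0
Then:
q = y + 1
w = -y - 1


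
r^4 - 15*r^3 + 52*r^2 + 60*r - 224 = (r - 8)*(r - 7)*(r - 2)*(r + 2)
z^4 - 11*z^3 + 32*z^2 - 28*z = z*(z - 7)*(z - 2)^2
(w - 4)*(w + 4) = w^2 - 16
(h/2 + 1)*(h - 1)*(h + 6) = h^3/2 + 7*h^2/2 + 2*h - 6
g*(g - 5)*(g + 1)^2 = g^4 - 3*g^3 - 9*g^2 - 5*g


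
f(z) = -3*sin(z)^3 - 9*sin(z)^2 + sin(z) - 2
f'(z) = -9*sin(z)^2*cos(z) - 18*sin(z)*cos(z) + cos(z)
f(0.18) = -2.13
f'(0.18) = -2.47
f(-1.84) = -8.64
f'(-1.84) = -2.66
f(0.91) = -8.30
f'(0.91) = -11.55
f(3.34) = -2.52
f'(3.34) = -4.12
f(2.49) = -5.37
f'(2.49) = 10.52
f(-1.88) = -8.53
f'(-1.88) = -3.04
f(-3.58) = -3.43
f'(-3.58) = 7.48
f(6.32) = -1.98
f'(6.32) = 0.33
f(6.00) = -2.92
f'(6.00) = 5.11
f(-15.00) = -5.63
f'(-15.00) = -6.76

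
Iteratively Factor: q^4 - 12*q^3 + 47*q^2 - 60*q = (q - 3)*(q^3 - 9*q^2 + 20*q) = q*(q - 3)*(q^2 - 9*q + 20) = q*(q - 4)*(q - 3)*(q - 5)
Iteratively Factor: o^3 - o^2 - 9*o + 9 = (o - 3)*(o^2 + 2*o - 3) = (o - 3)*(o + 3)*(o - 1)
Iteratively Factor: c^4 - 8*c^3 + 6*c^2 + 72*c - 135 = (c - 3)*(c^3 - 5*c^2 - 9*c + 45) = (c - 5)*(c - 3)*(c^2 - 9) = (c - 5)*(c - 3)^2*(c + 3)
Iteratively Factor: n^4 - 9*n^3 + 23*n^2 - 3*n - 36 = (n - 4)*(n^3 - 5*n^2 + 3*n + 9) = (n - 4)*(n + 1)*(n^2 - 6*n + 9) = (n - 4)*(n - 3)*(n + 1)*(n - 3)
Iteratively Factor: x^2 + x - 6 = (x - 2)*(x + 3)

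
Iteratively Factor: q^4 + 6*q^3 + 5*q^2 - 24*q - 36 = (q - 2)*(q^3 + 8*q^2 + 21*q + 18) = (q - 2)*(q + 3)*(q^2 + 5*q + 6) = (q - 2)*(q + 3)^2*(q + 2)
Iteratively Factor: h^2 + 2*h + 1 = (h + 1)*(h + 1)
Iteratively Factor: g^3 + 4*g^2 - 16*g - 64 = (g - 4)*(g^2 + 8*g + 16) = (g - 4)*(g + 4)*(g + 4)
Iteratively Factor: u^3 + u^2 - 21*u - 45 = (u + 3)*(u^2 - 2*u - 15) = (u + 3)^2*(u - 5)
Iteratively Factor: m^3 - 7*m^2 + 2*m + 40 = (m - 5)*(m^2 - 2*m - 8) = (m - 5)*(m - 4)*(m + 2)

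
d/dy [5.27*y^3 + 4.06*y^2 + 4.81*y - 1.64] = 15.81*y^2 + 8.12*y + 4.81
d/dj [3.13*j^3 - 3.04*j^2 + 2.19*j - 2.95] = 9.39*j^2 - 6.08*j + 2.19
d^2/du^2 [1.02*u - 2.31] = 0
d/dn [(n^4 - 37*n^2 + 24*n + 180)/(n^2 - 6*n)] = 2*(n^5 - 9*n^4 + 99*n^2 - 180*n + 540)/(n^2*(n^2 - 12*n + 36))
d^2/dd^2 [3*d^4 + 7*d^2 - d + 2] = 36*d^2 + 14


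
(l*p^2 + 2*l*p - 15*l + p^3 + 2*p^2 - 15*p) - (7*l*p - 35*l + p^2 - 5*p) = l*p^2 - 5*l*p + 20*l + p^3 + p^2 - 10*p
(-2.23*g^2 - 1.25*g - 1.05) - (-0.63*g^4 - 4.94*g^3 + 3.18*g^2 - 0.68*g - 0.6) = 0.63*g^4 + 4.94*g^3 - 5.41*g^2 - 0.57*g - 0.45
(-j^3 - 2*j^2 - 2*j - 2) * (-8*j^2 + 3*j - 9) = 8*j^5 + 13*j^4 + 19*j^3 + 28*j^2 + 12*j + 18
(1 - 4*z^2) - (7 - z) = -4*z^2 + z - 6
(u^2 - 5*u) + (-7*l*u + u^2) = -7*l*u + 2*u^2 - 5*u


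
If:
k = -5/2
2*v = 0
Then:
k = -5/2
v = 0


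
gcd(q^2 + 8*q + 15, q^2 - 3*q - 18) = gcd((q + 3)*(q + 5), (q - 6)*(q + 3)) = q + 3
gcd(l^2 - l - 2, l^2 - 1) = l + 1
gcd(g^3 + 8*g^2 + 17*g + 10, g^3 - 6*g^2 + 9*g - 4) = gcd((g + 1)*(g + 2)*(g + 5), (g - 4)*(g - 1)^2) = 1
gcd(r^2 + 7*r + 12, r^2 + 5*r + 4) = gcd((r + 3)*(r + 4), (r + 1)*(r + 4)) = r + 4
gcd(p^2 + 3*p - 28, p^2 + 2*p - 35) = p + 7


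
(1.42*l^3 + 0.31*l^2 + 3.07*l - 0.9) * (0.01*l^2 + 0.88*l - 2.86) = 0.0142*l^5 + 1.2527*l^4 - 3.7577*l^3 + 1.806*l^2 - 9.5722*l + 2.574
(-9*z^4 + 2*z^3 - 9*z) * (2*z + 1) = -18*z^5 - 5*z^4 + 2*z^3 - 18*z^2 - 9*z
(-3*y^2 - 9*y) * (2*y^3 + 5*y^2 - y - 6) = -6*y^5 - 33*y^4 - 42*y^3 + 27*y^2 + 54*y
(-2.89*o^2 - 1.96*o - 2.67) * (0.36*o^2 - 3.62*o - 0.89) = -1.0404*o^4 + 9.7562*o^3 + 8.7061*o^2 + 11.4098*o + 2.3763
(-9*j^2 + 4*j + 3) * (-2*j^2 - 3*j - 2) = 18*j^4 + 19*j^3 - 17*j - 6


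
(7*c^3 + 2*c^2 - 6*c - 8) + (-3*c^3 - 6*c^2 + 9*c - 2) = 4*c^3 - 4*c^2 + 3*c - 10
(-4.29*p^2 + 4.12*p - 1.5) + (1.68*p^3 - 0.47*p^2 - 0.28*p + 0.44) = 1.68*p^3 - 4.76*p^2 + 3.84*p - 1.06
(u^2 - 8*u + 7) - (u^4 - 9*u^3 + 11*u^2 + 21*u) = -u^4 + 9*u^3 - 10*u^2 - 29*u + 7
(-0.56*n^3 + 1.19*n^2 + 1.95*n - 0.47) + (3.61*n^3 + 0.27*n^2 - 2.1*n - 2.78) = 3.05*n^3 + 1.46*n^2 - 0.15*n - 3.25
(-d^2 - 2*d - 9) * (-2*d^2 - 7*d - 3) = 2*d^4 + 11*d^3 + 35*d^2 + 69*d + 27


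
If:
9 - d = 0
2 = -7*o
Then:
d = 9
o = -2/7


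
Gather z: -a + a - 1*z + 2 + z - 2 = 0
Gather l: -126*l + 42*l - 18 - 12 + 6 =-84*l - 24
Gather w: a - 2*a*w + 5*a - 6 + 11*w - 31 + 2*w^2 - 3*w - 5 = 6*a + 2*w^2 + w*(8 - 2*a) - 42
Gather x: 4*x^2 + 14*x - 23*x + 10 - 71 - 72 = 4*x^2 - 9*x - 133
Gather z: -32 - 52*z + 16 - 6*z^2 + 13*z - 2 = -6*z^2 - 39*z - 18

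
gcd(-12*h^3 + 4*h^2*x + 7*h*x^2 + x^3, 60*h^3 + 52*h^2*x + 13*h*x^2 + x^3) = 12*h^2 + 8*h*x + x^2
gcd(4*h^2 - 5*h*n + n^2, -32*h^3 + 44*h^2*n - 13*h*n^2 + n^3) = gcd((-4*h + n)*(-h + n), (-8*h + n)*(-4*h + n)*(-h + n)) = 4*h^2 - 5*h*n + n^2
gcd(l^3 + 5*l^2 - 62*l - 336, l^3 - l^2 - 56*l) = l^2 - l - 56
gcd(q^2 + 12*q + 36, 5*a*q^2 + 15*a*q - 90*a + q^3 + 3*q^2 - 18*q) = q + 6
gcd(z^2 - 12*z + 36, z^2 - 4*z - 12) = z - 6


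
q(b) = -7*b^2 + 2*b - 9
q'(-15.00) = 212.00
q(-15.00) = -1614.00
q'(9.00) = -124.00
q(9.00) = -558.00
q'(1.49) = -18.86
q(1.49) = -21.56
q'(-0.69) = 11.66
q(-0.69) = -13.71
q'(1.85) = -23.90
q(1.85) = -29.26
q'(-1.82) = 27.48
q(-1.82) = -35.83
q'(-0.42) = 7.88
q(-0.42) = -11.07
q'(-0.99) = 15.86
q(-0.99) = -17.84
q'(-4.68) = 67.52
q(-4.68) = -171.68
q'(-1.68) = 25.52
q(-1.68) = -32.12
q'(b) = 2 - 14*b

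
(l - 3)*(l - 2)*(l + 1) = l^3 - 4*l^2 + l + 6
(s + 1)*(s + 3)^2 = s^3 + 7*s^2 + 15*s + 9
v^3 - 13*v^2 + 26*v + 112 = (v - 8)*(v - 7)*(v + 2)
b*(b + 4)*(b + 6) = b^3 + 10*b^2 + 24*b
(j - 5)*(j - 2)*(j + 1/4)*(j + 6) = j^4 - 3*j^3/4 - 129*j^2/4 + 52*j + 15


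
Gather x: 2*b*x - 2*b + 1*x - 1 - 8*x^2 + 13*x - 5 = -2*b - 8*x^2 + x*(2*b + 14) - 6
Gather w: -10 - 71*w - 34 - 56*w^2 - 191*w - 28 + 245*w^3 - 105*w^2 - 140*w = 245*w^3 - 161*w^2 - 402*w - 72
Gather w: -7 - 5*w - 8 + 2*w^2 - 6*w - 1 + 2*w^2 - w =4*w^2 - 12*w - 16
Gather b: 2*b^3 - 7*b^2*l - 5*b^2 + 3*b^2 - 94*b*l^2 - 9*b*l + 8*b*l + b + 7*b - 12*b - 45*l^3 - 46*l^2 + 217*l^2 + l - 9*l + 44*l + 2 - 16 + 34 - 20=2*b^3 + b^2*(-7*l - 2) + b*(-94*l^2 - l - 4) - 45*l^3 + 171*l^2 + 36*l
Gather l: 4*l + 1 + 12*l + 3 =16*l + 4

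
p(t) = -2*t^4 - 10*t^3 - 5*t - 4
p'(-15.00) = 20245.00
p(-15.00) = -67429.00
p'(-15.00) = 20245.00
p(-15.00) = -67429.00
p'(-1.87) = -57.59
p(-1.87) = 46.29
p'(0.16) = -5.80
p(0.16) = -4.84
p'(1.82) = -152.60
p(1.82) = -95.33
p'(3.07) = -519.22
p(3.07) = -486.35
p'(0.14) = -5.61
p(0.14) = -4.73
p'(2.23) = -242.90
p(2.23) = -175.51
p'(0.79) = -27.67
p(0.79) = -13.66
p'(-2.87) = -62.99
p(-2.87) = 111.06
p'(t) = -8*t^3 - 30*t^2 - 5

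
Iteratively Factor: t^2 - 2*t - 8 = (t + 2)*(t - 4)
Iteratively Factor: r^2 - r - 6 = (r + 2)*(r - 3)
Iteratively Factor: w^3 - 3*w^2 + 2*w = (w - 2)*(w^2 - w) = (w - 2)*(w - 1)*(w)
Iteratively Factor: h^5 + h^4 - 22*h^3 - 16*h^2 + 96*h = (h - 4)*(h^4 + 5*h^3 - 2*h^2 - 24*h) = (h - 4)*(h + 4)*(h^3 + h^2 - 6*h) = (h - 4)*(h + 3)*(h + 4)*(h^2 - 2*h) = h*(h - 4)*(h + 3)*(h + 4)*(h - 2)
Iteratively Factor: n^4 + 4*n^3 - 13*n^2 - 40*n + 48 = (n + 4)*(n^3 - 13*n + 12) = (n - 1)*(n + 4)*(n^2 + n - 12) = (n - 1)*(n + 4)^2*(n - 3)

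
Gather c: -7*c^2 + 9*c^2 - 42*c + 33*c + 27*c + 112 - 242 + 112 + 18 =2*c^2 + 18*c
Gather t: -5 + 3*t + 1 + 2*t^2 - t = 2*t^2 + 2*t - 4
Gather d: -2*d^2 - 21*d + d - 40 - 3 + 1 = -2*d^2 - 20*d - 42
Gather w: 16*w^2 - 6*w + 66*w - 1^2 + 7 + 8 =16*w^2 + 60*w + 14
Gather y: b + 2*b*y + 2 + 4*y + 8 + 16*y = b + y*(2*b + 20) + 10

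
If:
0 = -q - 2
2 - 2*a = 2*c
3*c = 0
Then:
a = 1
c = 0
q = -2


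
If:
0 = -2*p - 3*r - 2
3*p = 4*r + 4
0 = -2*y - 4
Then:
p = 4/17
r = -14/17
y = -2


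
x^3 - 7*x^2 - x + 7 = (x - 7)*(x - 1)*(x + 1)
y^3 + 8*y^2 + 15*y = y*(y + 3)*(y + 5)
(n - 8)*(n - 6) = n^2 - 14*n + 48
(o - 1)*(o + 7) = o^2 + 6*o - 7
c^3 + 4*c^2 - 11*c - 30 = (c - 3)*(c + 2)*(c + 5)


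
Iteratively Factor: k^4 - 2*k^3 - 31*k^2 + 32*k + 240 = (k + 4)*(k^3 - 6*k^2 - 7*k + 60) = (k - 4)*(k + 4)*(k^2 - 2*k - 15) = (k - 4)*(k + 3)*(k + 4)*(k - 5)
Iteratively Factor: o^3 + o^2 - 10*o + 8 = (o - 1)*(o^2 + 2*o - 8) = (o - 1)*(o + 4)*(o - 2)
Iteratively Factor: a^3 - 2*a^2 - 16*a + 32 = (a - 2)*(a^2 - 16) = (a - 2)*(a + 4)*(a - 4)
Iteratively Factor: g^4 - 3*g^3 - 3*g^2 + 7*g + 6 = (g - 3)*(g^3 - 3*g - 2) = (g - 3)*(g + 1)*(g^2 - g - 2) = (g - 3)*(g + 1)^2*(g - 2)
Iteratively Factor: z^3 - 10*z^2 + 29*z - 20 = (z - 1)*(z^2 - 9*z + 20) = (z - 4)*(z - 1)*(z - 5)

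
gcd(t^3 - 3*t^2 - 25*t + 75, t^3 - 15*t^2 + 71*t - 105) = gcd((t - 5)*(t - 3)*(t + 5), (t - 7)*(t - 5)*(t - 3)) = t^2 - 8*t + 15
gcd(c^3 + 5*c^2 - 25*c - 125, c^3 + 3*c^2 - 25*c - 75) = c^2 - 25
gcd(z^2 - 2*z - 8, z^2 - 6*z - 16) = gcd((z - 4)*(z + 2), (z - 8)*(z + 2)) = z + 2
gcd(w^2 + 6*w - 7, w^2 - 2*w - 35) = 1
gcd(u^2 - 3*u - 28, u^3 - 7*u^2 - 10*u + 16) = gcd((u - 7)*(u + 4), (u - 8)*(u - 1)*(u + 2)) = 1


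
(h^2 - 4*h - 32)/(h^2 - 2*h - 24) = (h - 8)/(h - 6)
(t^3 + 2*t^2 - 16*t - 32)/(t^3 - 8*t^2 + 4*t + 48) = (t + 4)/(t - 6)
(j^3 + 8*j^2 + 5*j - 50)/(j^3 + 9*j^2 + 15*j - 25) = (j - 2)/(j - 1)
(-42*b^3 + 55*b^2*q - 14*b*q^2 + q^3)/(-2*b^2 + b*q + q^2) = (42*b^2 - 13*b*q + q^2)/(2*b + q)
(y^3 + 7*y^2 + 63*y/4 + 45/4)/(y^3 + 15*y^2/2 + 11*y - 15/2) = (4*y^2 + 16*y + 15)/(2*(2*y^2 + 9*y - 5))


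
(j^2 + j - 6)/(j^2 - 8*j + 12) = (j + 3)/(j - 6)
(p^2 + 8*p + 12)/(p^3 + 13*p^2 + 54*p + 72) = (p + 2)/(p^2 + 7*p + 12)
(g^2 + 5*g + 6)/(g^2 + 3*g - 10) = (g^2 + 5*g + 6)/(g^2 + 3*g - 10)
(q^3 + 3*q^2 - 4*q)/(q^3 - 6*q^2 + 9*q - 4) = q*(q + 4)/(q^2 - 5*q + 4)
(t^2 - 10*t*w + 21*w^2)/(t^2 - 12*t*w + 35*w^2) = (t - 3*w)/(t - 5*w)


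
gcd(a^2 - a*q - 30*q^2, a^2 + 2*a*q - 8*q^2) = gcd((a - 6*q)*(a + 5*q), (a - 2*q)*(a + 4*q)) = 1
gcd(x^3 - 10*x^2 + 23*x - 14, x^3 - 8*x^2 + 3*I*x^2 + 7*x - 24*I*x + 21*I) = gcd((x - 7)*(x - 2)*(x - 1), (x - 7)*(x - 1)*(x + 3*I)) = x^2 - 8*x + 7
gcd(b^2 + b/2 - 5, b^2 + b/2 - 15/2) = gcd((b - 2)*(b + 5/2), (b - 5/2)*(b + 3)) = 1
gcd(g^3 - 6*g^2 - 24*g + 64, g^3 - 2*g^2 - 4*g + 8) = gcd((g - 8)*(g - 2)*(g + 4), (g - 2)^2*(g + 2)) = g - 2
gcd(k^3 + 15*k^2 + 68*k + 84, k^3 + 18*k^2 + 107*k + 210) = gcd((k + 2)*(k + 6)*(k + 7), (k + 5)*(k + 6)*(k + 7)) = k^2 + 13*k + 42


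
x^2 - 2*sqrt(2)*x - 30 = (x - 5*sqrt(2))*(x + 3*sqrt(2))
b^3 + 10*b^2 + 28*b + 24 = (b + 2)^2*(b + 6)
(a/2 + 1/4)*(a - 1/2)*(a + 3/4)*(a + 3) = a^4/2 + 15*a^3/8 + a^2 - 15*a/32 - 9/32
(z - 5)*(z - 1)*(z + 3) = z^3 - 3*z^2 - 13*z + 15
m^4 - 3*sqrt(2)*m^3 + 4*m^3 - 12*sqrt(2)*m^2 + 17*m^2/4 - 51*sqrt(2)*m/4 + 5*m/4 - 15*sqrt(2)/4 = (m + 1/2)*(m + 1)*(m + 5/2)*(m - 3*sqrt(2))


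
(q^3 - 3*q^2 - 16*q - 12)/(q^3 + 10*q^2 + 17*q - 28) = (q^3 - 3*q^2 - 16*q - 12)/(q^3 + 10*q^2 + 17*q - 28)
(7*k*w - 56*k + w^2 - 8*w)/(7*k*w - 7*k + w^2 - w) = (w - 8)/(w - 1)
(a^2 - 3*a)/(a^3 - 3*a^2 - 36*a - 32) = a*(3 - a)/(-a^3 + 3*a^2 + 36*a + 32)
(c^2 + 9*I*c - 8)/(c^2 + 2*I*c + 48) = (c + I)/(c - 6*I)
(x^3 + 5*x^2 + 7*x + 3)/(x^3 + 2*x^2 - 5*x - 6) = (x + 1)/(x - 2)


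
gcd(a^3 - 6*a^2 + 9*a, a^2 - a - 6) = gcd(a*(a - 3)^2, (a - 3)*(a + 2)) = a - 3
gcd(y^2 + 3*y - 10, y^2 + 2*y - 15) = y + 5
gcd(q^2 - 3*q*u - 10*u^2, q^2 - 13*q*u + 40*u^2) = q - 5*u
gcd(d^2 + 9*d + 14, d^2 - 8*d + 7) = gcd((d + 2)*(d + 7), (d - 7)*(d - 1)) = 1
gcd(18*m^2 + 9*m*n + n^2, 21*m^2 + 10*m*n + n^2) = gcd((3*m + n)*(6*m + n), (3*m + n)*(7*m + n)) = 3*m + n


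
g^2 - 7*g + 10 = (g - 5)*(g - 2)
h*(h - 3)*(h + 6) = h^3 + 3*h^2 - 18*h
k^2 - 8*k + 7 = (k - 7)*(k - 1)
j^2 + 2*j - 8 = (j - 2)*(j + 4)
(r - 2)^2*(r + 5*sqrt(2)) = r^3 - 4*r^2 + 5*sqrt(2)*r^2 - 20*sqrt(2)*r + 4*r + 20*sqrt(2)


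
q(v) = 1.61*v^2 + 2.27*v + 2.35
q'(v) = 3.22*v + 2.27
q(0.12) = 2.65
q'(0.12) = 2.66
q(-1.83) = 3.59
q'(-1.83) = -3.62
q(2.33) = 16.38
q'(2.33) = 9.77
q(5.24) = 58.45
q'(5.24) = 19.14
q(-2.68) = 7.83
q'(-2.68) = -6.36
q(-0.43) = 1.67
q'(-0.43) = 0.89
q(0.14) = 2.70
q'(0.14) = 2.72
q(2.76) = 20.88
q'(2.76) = 11.16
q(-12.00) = 206.95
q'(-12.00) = -36.37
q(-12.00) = 206.95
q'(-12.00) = -36.37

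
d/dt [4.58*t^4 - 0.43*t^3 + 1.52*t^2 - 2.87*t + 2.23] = 18.32*t^3 - 1.29*t^2 + 3.04*t - 2.87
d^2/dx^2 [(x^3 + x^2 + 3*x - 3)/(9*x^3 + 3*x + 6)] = 2*(9*x^6 + 72*x^5 - 207*x^4 - 50*x^3 - 129*x^2 + 66*x - 5)/(3*(27*x^9 + 27*x^7 + 54*x^6 + 9*x^5 + 36*x^4 + 37*x^3 + 6*x^2 + 12*x + 8))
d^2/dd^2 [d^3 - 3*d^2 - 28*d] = 6*d - 6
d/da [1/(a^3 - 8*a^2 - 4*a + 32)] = (-3*a^2 + 16*a + 4)/(a^3 - 8*a^2 - 4*a + 32)^2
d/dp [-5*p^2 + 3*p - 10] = 3 - 10*p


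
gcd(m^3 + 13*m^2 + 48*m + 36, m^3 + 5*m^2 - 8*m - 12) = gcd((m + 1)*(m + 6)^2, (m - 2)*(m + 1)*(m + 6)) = m^2 + 7*m + 6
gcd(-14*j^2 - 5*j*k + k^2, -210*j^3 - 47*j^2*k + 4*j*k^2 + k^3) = 7*j - k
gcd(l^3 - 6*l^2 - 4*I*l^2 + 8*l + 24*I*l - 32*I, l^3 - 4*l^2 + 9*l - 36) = l - 4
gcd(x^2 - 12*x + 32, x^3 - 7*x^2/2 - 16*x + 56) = x - 4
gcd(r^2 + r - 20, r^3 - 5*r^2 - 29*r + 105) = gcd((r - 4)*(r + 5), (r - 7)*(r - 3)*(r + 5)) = r + 5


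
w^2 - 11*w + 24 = (w - 8)*(w - 3)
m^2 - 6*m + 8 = (m - 4)*(m - 2)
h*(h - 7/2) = h^2 - 7*h/2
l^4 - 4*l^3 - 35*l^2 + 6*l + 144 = (l - 8)*(l - 2)*(l + 3)^2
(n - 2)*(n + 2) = n^2 - 4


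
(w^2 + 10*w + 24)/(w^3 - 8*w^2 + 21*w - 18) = (w^2 + 10*w + 24)/(w^3 - 8*w^2 + 21*w - 18)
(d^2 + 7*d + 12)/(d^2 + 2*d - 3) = (d + 4)/(d - 1)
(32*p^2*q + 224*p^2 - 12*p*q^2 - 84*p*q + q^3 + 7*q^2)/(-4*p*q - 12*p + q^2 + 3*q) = (-8*p*q - 56*p + q^2 + 7*q)/(q + 3)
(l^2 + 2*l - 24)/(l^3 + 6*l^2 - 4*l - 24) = (l - 4)/(l^2 - 4)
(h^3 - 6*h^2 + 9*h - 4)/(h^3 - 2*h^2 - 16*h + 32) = (h^2 - 2*h + 1)/(h^2 + 2*h - 8)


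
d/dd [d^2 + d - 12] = 2*d + 1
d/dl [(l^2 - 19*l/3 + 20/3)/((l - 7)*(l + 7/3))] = (15*l^2 - 414*l + 1211)/(9*l^4 - 84*l^3 - 98*l^2 + 1372*l + 2401)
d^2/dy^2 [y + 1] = 0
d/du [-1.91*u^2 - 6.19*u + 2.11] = -3.82*u - 6.19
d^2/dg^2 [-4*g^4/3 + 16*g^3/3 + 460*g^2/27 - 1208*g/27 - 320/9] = -16*g^2 + 32*g + 920/27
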